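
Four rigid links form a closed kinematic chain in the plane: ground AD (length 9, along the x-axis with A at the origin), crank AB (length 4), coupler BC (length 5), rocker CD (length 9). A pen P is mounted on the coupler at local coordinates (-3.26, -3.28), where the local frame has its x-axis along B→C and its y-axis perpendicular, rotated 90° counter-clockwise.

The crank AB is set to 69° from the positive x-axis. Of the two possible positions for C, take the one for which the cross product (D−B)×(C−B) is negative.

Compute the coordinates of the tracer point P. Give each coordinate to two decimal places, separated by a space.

-0.83 7.77

A=(0,0), D=(9.00,0)
B = A + 4.00·(cos69°, sin69°) = (1.4335, 3.7343)
|BD| = 8.4379
circle(B,5.00) ∩ circle(D,9.00): a=0.9006, h=4.9182
  candidates: C₊=(4.4177,7.7461) cross=41.499; C₋=(0.0644,-1.0746) cross=-41.499
  mode - wants cross < 0 → take C=(0.0644,-1.0746) (cross=-41.499)
ex = (C−B)/|BC| = (-0.2738,-0.9618); ey = (0.9618,-0.2738)
P = B + -3.26·ex + -3.28·ey = (-0.8285,7.7679)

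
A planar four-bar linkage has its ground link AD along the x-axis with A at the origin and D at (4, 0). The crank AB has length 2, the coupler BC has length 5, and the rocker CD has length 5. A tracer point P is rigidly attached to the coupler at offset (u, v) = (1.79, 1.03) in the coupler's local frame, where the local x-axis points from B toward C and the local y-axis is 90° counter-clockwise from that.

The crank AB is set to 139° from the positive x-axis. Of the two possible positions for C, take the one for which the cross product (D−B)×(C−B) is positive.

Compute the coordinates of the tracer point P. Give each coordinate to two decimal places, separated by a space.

A=(0,0), D=(4.00,0)
B = A + 2.00·(cos139°, sin139°) = (-1.5094, 1.3121)
|BD| = 5.6635
circle(B,5.00) ∩ circle(D,5.00): a=2.8318, h=4.1208
  candidates: C₊=(2.2000,4.6648) cross=23.338; C₋=(0.2906,-3.3526) cross=-23.338
  mode + wants cross > 0 → take C=(2.2000,4.6648) (cross=23.338)
ex = (C−B)/|BC| = (0.7419,0.6705); ey = (-0.6705,0.7419)
P = B + 1.79·ex + 1.03·ey = (-0.8721,3.2765)

-0.87 3.28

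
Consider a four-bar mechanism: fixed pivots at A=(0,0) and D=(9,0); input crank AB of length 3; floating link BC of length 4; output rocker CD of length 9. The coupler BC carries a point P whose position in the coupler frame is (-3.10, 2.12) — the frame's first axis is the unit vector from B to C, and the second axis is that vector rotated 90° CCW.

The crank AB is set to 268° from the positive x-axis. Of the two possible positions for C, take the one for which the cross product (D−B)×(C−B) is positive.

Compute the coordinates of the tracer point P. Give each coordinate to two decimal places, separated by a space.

-2.35 -6.01

A=(0,0), D=(9.00,0)
B = A + 3.00·(cos268°, sin268°) = (-0.1047, -2.9982)
|BD| = 9.5856
circle(B,4.00) ∩ circle(D,9.00): a=1.4023, h=3.7461
  candidates: C₊=(0.0556,0.9986) cross=35.909; C₋=(2.3990,-6.1177) cross=-35.909
  mode + wants cross > 0 → take C=(0.0556,0.9986) (cross=35.909)
ex = (C−B)/|BC| = (0.0401,0.9992); ey = (-0.9992,0.0401)
P = B + -3.10·ex + 2.12·ey = (-2.3472,-6.0107)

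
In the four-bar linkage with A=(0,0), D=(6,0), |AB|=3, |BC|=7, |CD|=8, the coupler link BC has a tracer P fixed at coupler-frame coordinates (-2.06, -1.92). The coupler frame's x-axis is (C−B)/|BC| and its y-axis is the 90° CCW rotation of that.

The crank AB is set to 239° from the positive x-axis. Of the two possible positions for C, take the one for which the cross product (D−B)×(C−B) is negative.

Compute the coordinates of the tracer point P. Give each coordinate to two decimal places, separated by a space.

A=(0,0), D=(6.00,0)
B = A + 3.00·(cos239°, sin239°) = (-1.5451, -2.5715)
|BD| = 7.9713
circle(B,7.00) ∩ circle(D,8.00): a=3.0448, h=6.3031
  candidates: C₊=(-0.6965,4.3769) cross=50.244; C₋=(3.3702,-7.5554) cross=-50.244
  mode - wants cross < 0 → take C=(3.3702,-7.5554) (cross=-50.244)
ex = (C−B)/|BC| = (0.7022,-0.7120); ey = (0.7120,0.7022)
P = B + -2.06·ex + -1.92·ey = (-4.3586,-2.4530)

-4.36 -2.45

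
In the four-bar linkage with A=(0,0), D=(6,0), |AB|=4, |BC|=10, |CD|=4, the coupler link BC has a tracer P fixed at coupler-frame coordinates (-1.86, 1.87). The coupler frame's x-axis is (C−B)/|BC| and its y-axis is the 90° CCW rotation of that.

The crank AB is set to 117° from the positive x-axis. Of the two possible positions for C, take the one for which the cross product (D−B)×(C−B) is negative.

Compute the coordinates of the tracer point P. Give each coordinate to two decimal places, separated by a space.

A=(0,0), D=(6.00,0)
B = A + 4.00·(cos117°, sin117°) = (-1.8160, 3.5640)
|BD| = 8.5902
circle(B,10.00) ∩ circle(D,4.00): a=9.1844, h=3.9556
  candidates: C₊=(8.1818,3.3526) cross=33.980; C₋=(4.8995,-3.8456) cross=-33.980
  mode - wants cross < 0 → take C=(4.8995,-3.8456) (cross=-33.980)
ex = (C−B)/|BC| = (0.6715,-0.7410); ey = (0.7410,0.6715)
P = B + -1.86·ex + 1.87·ey = (-1.6794,6.1980)

-1.68 6.20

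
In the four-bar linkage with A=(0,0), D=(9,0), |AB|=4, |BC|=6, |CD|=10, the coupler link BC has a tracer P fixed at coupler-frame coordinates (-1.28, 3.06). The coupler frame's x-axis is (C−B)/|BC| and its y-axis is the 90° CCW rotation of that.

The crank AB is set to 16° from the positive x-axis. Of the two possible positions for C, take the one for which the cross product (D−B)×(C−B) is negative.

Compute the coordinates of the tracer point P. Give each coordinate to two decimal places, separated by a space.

A=(0,0), D=(9.00,0)
B = A + 4.00·(cos16°, sin16°) = (3.8450, 1.1025)
|BD| = 5.2715
circle(B,6.00) ∩ circle(D,10.00): a=-3.4346, h=4.9197
  candidates: C₊=(1.5154,6.6318) cross=25.935; C₋=(-0.5425,-2.9900) cross=-25.935
  mode - wants cross < 0 → take C=(-0.5425,-2.9900) (cross=-25.935)
ex = (C−B)/|BC| = (-0.7313,-0.6821); ey = (0.6821,-0.7313)
P = B + -1.28·ex + 3.06·ey = (6.8683,-0.2620)

6.87 -0.26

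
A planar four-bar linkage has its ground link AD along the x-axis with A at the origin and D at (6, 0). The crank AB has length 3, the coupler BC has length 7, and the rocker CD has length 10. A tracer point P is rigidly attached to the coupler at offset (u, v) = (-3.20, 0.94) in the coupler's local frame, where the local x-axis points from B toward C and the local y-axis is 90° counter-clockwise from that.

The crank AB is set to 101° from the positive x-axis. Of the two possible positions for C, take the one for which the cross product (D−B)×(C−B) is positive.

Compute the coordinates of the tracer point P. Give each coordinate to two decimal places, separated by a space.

-2.76 0.43

A=(0,0), D=(6.00,0)
B = A + 3.00·(cos101°, sin101°) = (-0.5724, 2.9449)
|BD| = 7.2020
circle(B,7.00) ∩ circle(D,10.00): a=0.0603, h=6.9997
  candidates: C₊=(2.3448,9.3080) cross=50.412; C₋=(-3.3795,-3.4676) cross=-50.412
  mode + wants cross > 0 → take C=(2.3448,9.3080) (cross=50.412)
ex = (C−B)/|BC| = (0.4167,0.9090); ey = (-0.9090,0.4167)
P = B + -3.20·ex + 0.94·ey = (-2.7605,0.4278)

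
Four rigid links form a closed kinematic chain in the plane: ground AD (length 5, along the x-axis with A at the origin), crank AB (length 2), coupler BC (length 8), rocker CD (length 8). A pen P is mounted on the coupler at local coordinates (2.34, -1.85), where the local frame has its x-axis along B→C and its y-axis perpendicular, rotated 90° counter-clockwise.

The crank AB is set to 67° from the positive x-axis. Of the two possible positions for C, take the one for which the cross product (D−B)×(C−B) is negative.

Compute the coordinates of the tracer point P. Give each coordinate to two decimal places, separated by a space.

-1.33 -0.26

A=(0,0), D=(5.00,0)
B = A + 2.00·(cos67°, sin67°) = (0.7815, 1.8410)
|BD| = 4.6028
circle(B,8.00) ∩ circle(D,8.00): a=2.3014, h=7.6618
  candidates: C₊=(5.9553,7.9428) cross=35.266; C₋=(-0.1738,-6.1017) cross=-35.266
  mode - wants cross < 0 → take C=(-0.1738,-6.1017) (cross=-35.266)
ex = (C−B)/|BC| = (-0.1194,-0.9928); ey = (0.9928,-0.1194)
P = B + 2.34·ex + -1.85·ey = (-1.3347,-0.2613)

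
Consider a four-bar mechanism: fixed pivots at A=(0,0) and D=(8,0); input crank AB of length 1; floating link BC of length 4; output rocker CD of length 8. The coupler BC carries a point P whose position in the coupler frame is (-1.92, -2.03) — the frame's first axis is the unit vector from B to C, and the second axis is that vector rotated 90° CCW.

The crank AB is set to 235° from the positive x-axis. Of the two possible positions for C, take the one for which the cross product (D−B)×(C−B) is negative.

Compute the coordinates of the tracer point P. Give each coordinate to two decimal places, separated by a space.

A=(0,0), D=(8.00,0)
B = A + 1.00·(cos235°, sin235°) = (-0.5736, -0.8192)
|BD| = 8.6126
circle(B,4.00) ∩ circle(D,8.00): a=1.5197, h=3.7001
  candidates: C₊=(0.5873,3.0087) cross=31.867; C₋=(1.2912,-4.3579) cross=-31.867
  mode - wants cross < 0 → take C=(1.2912,-4.3579) (cross=-31.867)
ex = (C−B)/|BC| = (0.4662,-0.8847); ey = (0.8847,0.4662)
P = B + -1.92·ex + -2.03·ey = (-3.2646,-0.0669)

-3.26 -0.07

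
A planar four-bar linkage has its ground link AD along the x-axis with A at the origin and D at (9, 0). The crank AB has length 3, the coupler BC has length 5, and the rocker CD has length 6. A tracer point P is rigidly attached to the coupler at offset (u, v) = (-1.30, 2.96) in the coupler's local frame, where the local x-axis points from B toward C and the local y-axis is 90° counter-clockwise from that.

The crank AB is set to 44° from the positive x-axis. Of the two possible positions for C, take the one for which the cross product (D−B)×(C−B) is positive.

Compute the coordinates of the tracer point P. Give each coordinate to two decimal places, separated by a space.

A=(0,0), D=(9.00,0)
B = A + 3.00·(cos44°, sin44°) = (2.1580, 2.0840)
|BD| = 7.1523
circle(B,5.00) ∩ circle(D,6.00): a=2.8072, h=4.1376
  candidates: C₊=(6.0490,5.2241) cross=29.593; C₋=(3.6378,-2.6920) cross=-29.593
  mode + wants cross > 0 → take C=(6.0490,5.2241) (cross=29.593)
ex = (C−B)/|BC| = (0.7782,0.6280); ey = (-0.6280,0.7782)
P = B + -1.30·ex + 2.96·ey = (-0.7126,3.5710)

-0.71 3.57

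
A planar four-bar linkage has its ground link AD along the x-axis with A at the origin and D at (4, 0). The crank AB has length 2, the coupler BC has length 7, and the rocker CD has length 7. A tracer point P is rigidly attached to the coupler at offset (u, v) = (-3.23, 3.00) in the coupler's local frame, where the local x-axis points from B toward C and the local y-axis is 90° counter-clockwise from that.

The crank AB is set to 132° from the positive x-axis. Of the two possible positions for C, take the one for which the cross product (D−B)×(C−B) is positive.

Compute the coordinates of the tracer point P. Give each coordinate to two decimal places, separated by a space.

A=(0,0), D=(4.00,0)
B = A + 2.00·(cos132°, sin132°) = (-1.3383, 1.4863)
|BD| = 5.5413
circle(B,7.00) ∩ circle(D,7.00): a=2.7707, h=6.4283
  candidates: C₊=(3.0551,6.9359) cross=35.621; C₋=(-0.3933,-5.4496) cross=-35.621
  mode + wants cross > 0 → take C=(3.0551,6.9359) (cross=35.621)
ex = (C−B)/|BC| = (0.6276,0.7785); ey = (-0.7785,0.6276)
P = B + -3.23·ex + 3.00·ey = (-5.7010,0.8545)

-5.70 0.85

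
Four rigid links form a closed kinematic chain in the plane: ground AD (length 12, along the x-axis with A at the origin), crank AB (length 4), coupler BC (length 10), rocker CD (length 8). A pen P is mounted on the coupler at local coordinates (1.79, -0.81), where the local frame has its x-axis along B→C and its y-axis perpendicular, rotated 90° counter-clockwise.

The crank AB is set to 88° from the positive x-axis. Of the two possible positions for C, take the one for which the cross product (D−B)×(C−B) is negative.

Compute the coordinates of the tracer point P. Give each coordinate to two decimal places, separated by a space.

0.39 2.05

A=(0,0), D=(12.00,0)
B = A + 4.00·(cos88°, sin88°) = (0.1396, 3.9976)
|BD| = 12.5160
circle(B,10.00) ∩ circle(D,8.00): a=7.6961, h=6.3851
  candidates: C₊=(9.4720,7.5901) cross=79.916; C₋=(5.3933,-4.5112) cross=-79.916
  mode - wants cross < 0 → take C=(5.3933,-4.5112) (cross=-79.916)
ex = (C−B)/|BC| = (0.5254,-0.8509); ey = (0.8509,0.5254)
P = B + 1.79·ex + -0.81·ey = (0.3908,2.0489)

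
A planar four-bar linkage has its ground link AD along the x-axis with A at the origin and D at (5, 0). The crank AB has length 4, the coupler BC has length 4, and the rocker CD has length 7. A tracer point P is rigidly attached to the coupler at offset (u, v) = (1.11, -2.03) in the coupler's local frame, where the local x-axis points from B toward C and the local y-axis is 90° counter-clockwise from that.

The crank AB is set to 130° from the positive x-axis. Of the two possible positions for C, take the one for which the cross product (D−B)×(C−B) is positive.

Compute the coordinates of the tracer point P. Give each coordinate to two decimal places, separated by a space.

-0.46 2.11

A=(0,0), D=(5.00,0)
B = A + 4.00·(cos130°, sin130°) = (-2.5712, 3.0642)
|BD| = 8.1677
circle(B,4.00) ∩ circle(D,7.00): a=2.0637, h=3.4265
  candidates: C₊=(0.6273,5.4662) cross=27.987; C₋=(-1.9437,-0.8863) cross=-27.987
  mode + wants cross > 0 → take C=(0.6273,5.4662) (cross=27.987)
ex = (C−B)/|BC| = (0.7996,0.6005); ey = (-0.6005,0.7996)
P = B + 1.11·ex + -2.03·ey = (-0.4645,2.1075)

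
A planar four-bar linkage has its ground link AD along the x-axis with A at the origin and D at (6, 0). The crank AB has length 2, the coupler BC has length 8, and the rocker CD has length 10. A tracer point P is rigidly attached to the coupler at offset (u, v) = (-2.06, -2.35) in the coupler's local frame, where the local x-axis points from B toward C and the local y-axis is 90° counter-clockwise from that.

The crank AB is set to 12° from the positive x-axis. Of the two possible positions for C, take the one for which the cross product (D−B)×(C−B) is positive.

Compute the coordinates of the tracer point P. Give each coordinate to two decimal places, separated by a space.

A=(0,0), D=(6.00,0)
B = A + 2.00·(cos12°, sin12°) = (1.9563, 0.4158)
|BD| = 4.0650
circle(B,8.00) ∩ circle(D,10.00): a=-2.3955, h=7.6329
  candidates: C₊=(0.3542,8.2538) cross=31.028; C₋=(-1.2074,-6.9320) cross=-31.028
  mode + wants cross > 0 → take C=(0.3542,8.2538) (cross=31.028)
ex = (C−B)/|BC| = (-0.2003,0.9797); ey = (-0.9797,-0.2003)
P = B + -2.06·ex + -2.35·ey = (4.6712,-1.1318)

4.67 -1.13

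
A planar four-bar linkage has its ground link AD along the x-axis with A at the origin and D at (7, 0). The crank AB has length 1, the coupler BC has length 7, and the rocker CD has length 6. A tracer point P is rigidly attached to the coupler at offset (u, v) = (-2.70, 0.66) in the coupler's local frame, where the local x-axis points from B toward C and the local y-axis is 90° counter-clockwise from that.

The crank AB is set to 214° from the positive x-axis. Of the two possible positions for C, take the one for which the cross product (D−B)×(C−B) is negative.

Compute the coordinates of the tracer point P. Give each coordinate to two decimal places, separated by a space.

-2.35 1.77

A=(0,0), D=(7.00,0)
B = A + 1.00·(cos214°, sin214°) = (-0.8290, -0.5592)
|BD| = 7.8490
circle(B,7.00) ∩ circle(D,6.00): a=4.7526, h=5.1393
  candidates: C₊=(3.5454,4.9057) cross=40.338; C₋=(4.2777,-5.3469) cross=-40.338
  mode - wants cross < 0 → take C=(4.2777,-5.3469) (cross=-40.338)
ex = (C−B)/|BC| = (0.7295,-0.6840); ey = (0.6840,0.7295)
P = B + -2.70·ex + 0.66·ey = (-2.3474,1.7690)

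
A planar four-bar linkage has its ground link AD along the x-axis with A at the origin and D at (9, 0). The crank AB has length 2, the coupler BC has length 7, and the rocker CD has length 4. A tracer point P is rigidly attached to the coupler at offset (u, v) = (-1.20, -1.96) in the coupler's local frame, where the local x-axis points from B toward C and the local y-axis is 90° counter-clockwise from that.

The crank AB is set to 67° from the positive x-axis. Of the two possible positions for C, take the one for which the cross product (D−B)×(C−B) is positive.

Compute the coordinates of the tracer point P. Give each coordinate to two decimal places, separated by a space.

0.15 -0.37

A=(0,0), D=(9.00,0)
B = A + 2.00·(cos67°, sin67°) = (0.7815, 1.8410)
|BD| = 8.4222
circle(B,7.00) ∩ circle(D,4.00): a=6.1702, h=3.3058
  candidates: C₊=(7.5251,3.7181) cross=27.842; C₋=(6.0798,-2.7336) cross=-27.842
  mode + wants cross > 0 → take C=(7.5251,3.7181) (cross=27.842)
ex = (C−B)/|BC| = (0.9634,0.2682); ey = (-0.2682,0.9634)
P = B + -1.20·ex + -1.96·ey = (0.1510,-0.3690)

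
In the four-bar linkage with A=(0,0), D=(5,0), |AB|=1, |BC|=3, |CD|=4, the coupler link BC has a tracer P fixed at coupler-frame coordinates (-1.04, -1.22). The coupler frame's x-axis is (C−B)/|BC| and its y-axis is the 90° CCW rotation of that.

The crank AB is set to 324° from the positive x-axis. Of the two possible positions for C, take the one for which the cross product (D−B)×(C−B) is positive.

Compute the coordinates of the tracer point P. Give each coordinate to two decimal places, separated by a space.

A=(0,0), D=(5.00,0)
B = A + 1.00·(cos324°, sin324°) = (0.8090, -0.5878)
|BD| = 4.2320
circle(B,3.00) ∩ circle(D,4.00): a=1.2890, h=2.7090
  candidates: C₊=(1.7092,2.2740) cross=11.464; C₋=(2.4617,-3.0915) cross=-11.464
  mode + wants cross > 0 → take C=(1.7092,2.2740) (cross=11.464)
ex = (C−B)/|BC| = (0.3001,0.9539); ey = (-0.9539,0.3001)
P = B + -1.04·ex + -1.22·ey = (1.6607,-1.9459)

1.66 -1.95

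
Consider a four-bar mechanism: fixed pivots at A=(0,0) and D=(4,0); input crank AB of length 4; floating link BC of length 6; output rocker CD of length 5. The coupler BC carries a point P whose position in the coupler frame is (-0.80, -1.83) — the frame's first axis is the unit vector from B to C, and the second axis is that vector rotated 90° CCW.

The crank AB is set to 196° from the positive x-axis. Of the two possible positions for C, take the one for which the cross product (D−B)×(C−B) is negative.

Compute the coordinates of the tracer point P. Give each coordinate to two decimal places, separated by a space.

-5.48 -2.26

A=(0,0), D=(4.00,0)
B = A + 4.00·(cos196°, sin196°) = (-3.8450, -1.1025)
|BD| = 7.9221
circle(B,6.00) ∩ circle(D,5.00): a=4.6553, h=3.7852
  candidates: C₊=(0.2382,3.2937) cross=29.987; C₋=(1.2918,-4.2030) cross=-29.987
  mode - wants cross < 0 → take C=(1.2918,-4.2030) (cross=-29.987)
ex = (C−B)/|BC| = (0.8561,-0.5167); ey = (0.5167,0.8561)
P = B + -0.80·ex + -1.83·ey = (-5.4756,-2.2559)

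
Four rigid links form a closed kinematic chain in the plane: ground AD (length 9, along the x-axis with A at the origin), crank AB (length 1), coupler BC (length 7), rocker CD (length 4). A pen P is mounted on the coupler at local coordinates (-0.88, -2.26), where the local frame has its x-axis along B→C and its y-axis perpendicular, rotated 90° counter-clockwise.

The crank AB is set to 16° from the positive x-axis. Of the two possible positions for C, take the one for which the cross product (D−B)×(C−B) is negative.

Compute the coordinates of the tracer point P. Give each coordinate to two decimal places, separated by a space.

-0.98 -1.18

A=(0,0), D=(9.00,0)
B = A + 1.00·(cos16°, sin16°) = (0.9613, 0.2756)
|BD| = 8.0435
circle(B,7.00) ∩ circle(D,4.00): a=6.0731, h=3.4810
  candidates: C₊=(7.1501,3.5465) cross=28.000; C₋=(6.9115,-3.4115) cross=-28.000
  mode - wants cross < 0 → take C=(6.9115,-3.4115) (cross=-28.000)
ex = (C−B)/|BC| = (0.8500,-0.5267); ey = (0.5267,0.8500)
P = B + -0.88·ex + -2.26·ey = (-0.9772,-1.1819)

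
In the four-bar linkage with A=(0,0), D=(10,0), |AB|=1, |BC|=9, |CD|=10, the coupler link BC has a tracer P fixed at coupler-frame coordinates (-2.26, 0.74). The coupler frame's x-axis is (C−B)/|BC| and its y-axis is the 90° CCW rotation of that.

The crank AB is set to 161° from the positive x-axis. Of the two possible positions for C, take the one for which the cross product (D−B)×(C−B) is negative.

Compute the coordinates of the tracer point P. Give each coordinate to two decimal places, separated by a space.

-1.40 2.66

A=(0,0), D=(10.00,0)
B = A + 1.00·(cos161°, sin161°) = (-0.9455, 0.3256)
|BD| = 10.9504
circle(B,9.00) ∩ circle(D,10.00): a=4.6076, h=7.7311
  candidates: C₊=(3.8899,7.9163) cross=84.658; C₋=(3.4302,-7.5391) cross=-84.658
  mode - wants cross < 0 → take C=(3.4302,-7.5391) (cross=-84.658)
ex = (C−B)/|BC| = (0.4862,-0.8739); ey = (0.8739,0.4862)
P = B + -2.26·ex + 0.74·ey = (-1.3977,2.6603)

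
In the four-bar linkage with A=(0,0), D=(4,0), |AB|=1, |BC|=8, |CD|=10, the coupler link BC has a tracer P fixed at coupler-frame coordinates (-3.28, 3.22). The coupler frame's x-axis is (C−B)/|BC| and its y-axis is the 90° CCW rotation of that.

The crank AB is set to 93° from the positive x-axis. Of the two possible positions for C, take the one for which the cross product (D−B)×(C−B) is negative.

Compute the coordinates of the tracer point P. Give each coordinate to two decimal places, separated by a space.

A=(0,0), D=(4.00,0)
B = A + 1.00·(cos93°, sin93°) = (-0.0523, 0.9986)
|BD| = 4.1736
circle(B,8.00) ∩ circle(D,10.00): a=-2.2261, h=7.6840
  candidates: C₊=(-0.3751,8.9921) cross=32.070; C₋=(-4.0523,-5.9296) cross=-32.070
  mode - wants cross < 0 → take C=(-4.0523,-5.9296) (cross=-32.070)
ex = (C−B)/|BC| = (-0.5000,-0.8660); ey = (0.8660,-0.5000)
P = B + -3.28·ex + 3.22·ey = (4.3763,2.2292)

4.38 2.23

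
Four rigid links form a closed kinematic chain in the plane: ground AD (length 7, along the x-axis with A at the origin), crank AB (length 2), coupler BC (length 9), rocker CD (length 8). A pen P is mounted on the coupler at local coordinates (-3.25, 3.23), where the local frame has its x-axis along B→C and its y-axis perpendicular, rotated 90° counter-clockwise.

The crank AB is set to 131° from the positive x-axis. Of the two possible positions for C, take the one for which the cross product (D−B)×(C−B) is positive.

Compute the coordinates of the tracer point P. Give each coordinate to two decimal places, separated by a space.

-5.89 1.56

A=(0,0), D=(7.00,0)
B = A + 2.00·(cos131°, sin131°) = (-1.3121, 1.5094)
|BD| = 8.4481
circle(B,9.00) ∩ circle(D,8.00): a=5.2302, h=7.3243
  candidates: C₊=(5.1425,7.7814) cross=61.876; C₋=(2.5253,-6.6315) cross=-61.876
  mode + wants cross > 0 → take C=(5.1425,7.7814) (cross=61.876)
ex = (C−B)/|BC| = (0.7172,0.6969); ey = (-0.6969,0.7172)
P = B + -3.25·ex + 3.23·ey = (-5.8939,1.5610)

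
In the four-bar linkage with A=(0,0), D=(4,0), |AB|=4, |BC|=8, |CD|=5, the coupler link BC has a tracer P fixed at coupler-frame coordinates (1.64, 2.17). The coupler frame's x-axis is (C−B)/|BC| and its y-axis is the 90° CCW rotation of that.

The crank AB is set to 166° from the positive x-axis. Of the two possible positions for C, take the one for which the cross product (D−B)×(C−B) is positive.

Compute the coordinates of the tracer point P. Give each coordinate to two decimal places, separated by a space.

A=(0,0), D=(4.00,0)
B = A + 4.00·(cos166°, sin166°) = (-3.8812, 0.9677)
|BD| = 7.9404
circle(B,8.00) ∩ circle(D,5.00): a=6.4260, h=4.7652
  candidates: C₊=(3.0776,4.9142) cross=37.837; C₋=(1.9162,-4.5451) cross=-37.837
  mode + wants cross > 0 → take C=(3.0776,4.9142) (cross=37.837)
ex = (C−B)/|BC| = (0.8699,0.4933); ey = (-0.4933,0.8699)
P = B + 1.64·ex + 2.17·ey = (-3.5251,3.6643)

-3.53 3.66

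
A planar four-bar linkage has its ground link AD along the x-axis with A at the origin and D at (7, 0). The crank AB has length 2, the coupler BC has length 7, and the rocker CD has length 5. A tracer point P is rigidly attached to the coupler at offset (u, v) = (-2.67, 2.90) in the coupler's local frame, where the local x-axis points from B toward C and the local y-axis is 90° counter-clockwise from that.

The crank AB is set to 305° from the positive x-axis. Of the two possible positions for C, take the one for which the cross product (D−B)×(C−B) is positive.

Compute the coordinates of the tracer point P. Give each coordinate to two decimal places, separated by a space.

-2.70 -2.49

A=(0,0), D=(7.00,0)
B = A + 2.00·(cos305°, sin305°) = (1.1472, -1.6383)
|BD| = 6.0778
circle(B,7.00) ∩ circle(D,5.00): a=5.0133, h=4.8854
  candidates: C₊=(4.6580,4.4176) cross=29.692; C₋=(7.2918,-4.9915) cross=-29.692
  mode + wants cross > 0 → take C=(4.6580,4.4176) (cross=29.692)
ex = (C−B)/|BC| = (0.5016,0.8651); ey = (-0.8651,0.5016)
P = B + -2.67·ex + 2.90·ey = (-2.7009,-2.4937)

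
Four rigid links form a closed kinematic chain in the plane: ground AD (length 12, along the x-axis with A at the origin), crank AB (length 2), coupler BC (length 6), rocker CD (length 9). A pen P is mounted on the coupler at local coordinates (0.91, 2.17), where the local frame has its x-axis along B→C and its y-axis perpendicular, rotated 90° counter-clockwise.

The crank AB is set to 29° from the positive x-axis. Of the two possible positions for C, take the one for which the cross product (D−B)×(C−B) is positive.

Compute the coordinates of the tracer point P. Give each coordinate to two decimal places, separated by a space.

A=(0,0), D=(12.00,0)
B = A + 2.00·(cos29°, sin29°) = (1.7492, 0.9696)
|BD| = 10.2965
circle(B,6.00) ∩ circle(D,9.00): a=2.9631, h=5.2173
  candidates: C₊=(5.1904,5.8847) cross=53.720; C₋=(4.2078,-4.5035) cross=-53.720
  mode + wants cross > 0 → take C=(5.1904,5.8847) (cross=53.720)
ex = (C−B)/|BC| = (0.5735,0.8192); ey = (-0.8192,0.5735)
P = B + 0.91·ex + 2.17·ey = (0.4935,2.9596)

0.49 2.96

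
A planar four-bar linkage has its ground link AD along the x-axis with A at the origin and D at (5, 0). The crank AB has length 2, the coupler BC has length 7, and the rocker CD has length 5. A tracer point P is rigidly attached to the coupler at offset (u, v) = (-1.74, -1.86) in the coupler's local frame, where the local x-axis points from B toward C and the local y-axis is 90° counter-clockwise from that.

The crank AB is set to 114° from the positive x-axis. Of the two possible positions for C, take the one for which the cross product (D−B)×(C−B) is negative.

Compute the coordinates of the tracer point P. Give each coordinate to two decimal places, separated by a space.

-3.28 2.48

A=(0,0), D=(5.00,0)
B = A + 2.00·(cos114°, sin114°) = (-0.8135, 1.8271)
|BD| = 6.0938
circle(B,7.00) ∩ circle(D,5.00): a=5.0161, h=4.8825
  candidates: C₊=(5.4358,4.9810) cross=29.753; C₋=(2.5080,-4.3347) cross=-29.753
  mode - wants cross < 0 → take C=(2.5080,-4.3347) (cross=-29.753)
ex = (C−B)/|BC| = (0.4745,-0.8803); ey = (0.8803,0.4745)
P = B + -1.74·ex + -1.86·ey = (-3.2764,2.4762)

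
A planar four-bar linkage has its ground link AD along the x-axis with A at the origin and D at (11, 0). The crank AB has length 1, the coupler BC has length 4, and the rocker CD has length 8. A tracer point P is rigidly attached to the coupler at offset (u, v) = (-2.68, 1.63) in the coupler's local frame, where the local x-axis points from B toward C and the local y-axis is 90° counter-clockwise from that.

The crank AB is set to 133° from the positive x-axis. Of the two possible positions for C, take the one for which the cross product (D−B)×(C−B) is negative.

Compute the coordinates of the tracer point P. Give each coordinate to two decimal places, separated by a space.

A=(0,0), D=(11.00,0)
B = A + 1.00·(cos133°, sin133°) = (-0.6820, 0.7314)
|BD| = 11.7049
circle(B,4.00) ∩ circle(D,8.00): a=3.8020, h=1.2429
  candidates: C₊=(3.1902,1.7342) cross=14.548; C₋=(3.0349,-0.7467) cross=-14.548
  mode - wants cross < 0 → take C=(3.0349,-0.7467) (cross=-14.548)
ex = (C−B)/|BC| = (0.9292,-0.3695); ey = (0.3695,0.9292)
P = B + -2.68·ex + 1.63·ey = (-2.5700,3.2363)

-2.57 3.24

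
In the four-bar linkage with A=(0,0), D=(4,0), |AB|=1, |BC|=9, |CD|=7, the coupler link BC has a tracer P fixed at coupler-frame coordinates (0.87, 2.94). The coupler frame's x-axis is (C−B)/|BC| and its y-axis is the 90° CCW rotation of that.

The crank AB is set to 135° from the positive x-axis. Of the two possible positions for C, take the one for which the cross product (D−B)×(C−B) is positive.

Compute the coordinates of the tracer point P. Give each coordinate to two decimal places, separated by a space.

A=(0,0), D=(4.00,0)
B = A + 1.00·(cos135°, sin135°) = (-0.7071, 0.7071)
|BD| = 4.7599
circle(B,9.00) ∩ circle(D,7.00): a=5.7414, h=6.9309
  candidates: C₊=(6.0002,6.7082) cross=32.990; C₋=(3.9409,-6.9998) cross=-32.990
  mode + wants cross > 0 → take C=(6.0002,6.7082) (cross=32.990)
ex = (C−B)/|BC| = (0.7453,0.6668); ey = (-0.6668,0.7453)
P = B + 0.87·ex + 2.94·ey = (-2.0191,3.4782)

-2.02 3.48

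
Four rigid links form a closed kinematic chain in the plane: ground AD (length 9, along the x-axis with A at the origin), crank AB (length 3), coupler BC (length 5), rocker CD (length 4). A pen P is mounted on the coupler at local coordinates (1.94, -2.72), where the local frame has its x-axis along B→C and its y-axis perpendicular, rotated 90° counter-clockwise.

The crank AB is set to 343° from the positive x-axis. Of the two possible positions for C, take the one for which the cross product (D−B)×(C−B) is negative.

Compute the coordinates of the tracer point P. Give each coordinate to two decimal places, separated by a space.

A=(0,0), D=(9.00,0)
B = A + 3.00·(cos343°, sin343°) = (2.8689, -0.8771)
|BD| = 6.1935
circle(B,5.00) ∩ circle(D,4.00): a=3.8233, h=3.2221
  candidates: C₊=(6.1974,2.8540) cross=19.956; C₋=(7.1100,-3.5253) cross=-19.956
  mode - wants cross < 0 → take C=(7.1100,-3.5253) (cross=-19.956)
ex = (C−B)/|BC| = (0.8482,-0.5296); ey = (0.5296,0.8482)
P = B + 1.94·ex + -2.72·ey = (3.0738,-4.2118)

3.07 -4.21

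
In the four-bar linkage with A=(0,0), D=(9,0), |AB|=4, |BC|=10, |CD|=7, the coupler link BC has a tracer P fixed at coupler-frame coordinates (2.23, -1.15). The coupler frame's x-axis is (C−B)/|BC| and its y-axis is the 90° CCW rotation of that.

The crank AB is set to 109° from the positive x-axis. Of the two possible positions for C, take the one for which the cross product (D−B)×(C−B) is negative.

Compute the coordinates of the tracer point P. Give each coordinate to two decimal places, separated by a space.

A=(0,0), D=(9.00,0)
B = A + 4.00·(cos109°, sin109°) = (-1.3023, 3.7821)
|BD| = 10.9746
circle(B,10.00) ∩ circle(D,7.00): a=7.8108, h=6.2443
  candidates: C₊=(8.1820,6.9520) cross=68.528; C₋=(3.8782,-4.7715) cross=-68.528
  mode - wants cross < 0 → take C=(3.8782,-4.7715) (cross=-68.528)
ex = (C−B)/|BC| = (0.5180,-0.8554); ey = (0.8554,0.5180)
P = B + 2.23·ex + -1.15·ey = (-1.1307,1.2789)

-1.13 1.28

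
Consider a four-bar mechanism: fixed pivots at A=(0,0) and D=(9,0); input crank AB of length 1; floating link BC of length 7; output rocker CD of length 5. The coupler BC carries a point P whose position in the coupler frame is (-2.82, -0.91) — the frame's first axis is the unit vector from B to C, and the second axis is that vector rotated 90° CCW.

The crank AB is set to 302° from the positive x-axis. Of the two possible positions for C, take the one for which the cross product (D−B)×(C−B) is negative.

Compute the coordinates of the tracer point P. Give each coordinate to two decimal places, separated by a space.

-2.36 -0.21

A=(0,0), D=(9.00,0)
B = A + 1.00·(cos302°, sin302°) = (0.5299, -0.8480)
|BD| = 8.5124
circle(B,7.00) ∩ circle(D,5.00): a=5.6659, h=4.1106
  candidates: C₊=(5.7581,3.8066) cross=34.992; C₋=(6.5772,-4.3738) cross=-34.992
  mode - wants cross < 0 → take C=(6.5772,-4.3738) (cross=-34.992)
ex = (C−B)/|BC| = (0.8639,-0.5037); ey = (0.5037,0.8639)
P = B + -2.82·ex + -0.91·ey = (-2.3646,-0.2138)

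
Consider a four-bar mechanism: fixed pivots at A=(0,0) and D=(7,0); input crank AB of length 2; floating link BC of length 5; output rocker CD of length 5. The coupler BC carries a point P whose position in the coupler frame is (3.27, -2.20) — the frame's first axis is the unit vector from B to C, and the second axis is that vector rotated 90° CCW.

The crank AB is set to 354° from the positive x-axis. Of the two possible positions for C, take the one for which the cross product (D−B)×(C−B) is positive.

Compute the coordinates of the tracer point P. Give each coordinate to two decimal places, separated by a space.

5.46 1.66

A=(0,0), D=(7.00,0)
B = A + 2.00·(cos354°, sin354°) = (1.9890, -0.2091)
|BD| = 5.0153
circle(B,5.00) ∩ circle(D,5.00): a=2.5077, h=4.3257
  candidates: C₊=(4.3142,4.2174) cross=21.695; C₋=(4.6748,-4.4265) cross=-21.695
  mode + wants cross > 0 → take C=(4.3142,4.2174) (cross=21.695)
ex = (C−B)/|BC| = (0.4650,0.8853); ey = (-0.8853,0.4650)
P = B + 3.27·ex + -2.20·ey = (5.4573,1.6628)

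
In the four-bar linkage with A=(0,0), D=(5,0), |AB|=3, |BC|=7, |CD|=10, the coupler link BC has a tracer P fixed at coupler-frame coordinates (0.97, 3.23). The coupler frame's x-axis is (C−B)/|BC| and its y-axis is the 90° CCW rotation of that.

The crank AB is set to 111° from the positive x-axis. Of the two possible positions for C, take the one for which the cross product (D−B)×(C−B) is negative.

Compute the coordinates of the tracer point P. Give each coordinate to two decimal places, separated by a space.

1.30 0.40

A=(0,0), D=(5.00,0)
B = A + 3.00·(cos111°, sin111°) = (-1.0751, 2.8007)
|BD| = 6.6896
circle(B,7.00) ∩ circle(D,10.00): a=-0.4671, h=6.9844
  candidates: C₊=(1.4249,9.3391) cross=46.723; C₋=(-4.4234,-3.3465) cross=-46.723
  mode - wants cross < 0 → take C=(-4.4234,-3.3465) (cross=-46.723)
ex = (C−B)/|BC| = (-0.4783,-0.8782); ey = (0.8782,-0.4783)
P = B + 0.97·ex + 3.23·ey = (1.2974,0.4039)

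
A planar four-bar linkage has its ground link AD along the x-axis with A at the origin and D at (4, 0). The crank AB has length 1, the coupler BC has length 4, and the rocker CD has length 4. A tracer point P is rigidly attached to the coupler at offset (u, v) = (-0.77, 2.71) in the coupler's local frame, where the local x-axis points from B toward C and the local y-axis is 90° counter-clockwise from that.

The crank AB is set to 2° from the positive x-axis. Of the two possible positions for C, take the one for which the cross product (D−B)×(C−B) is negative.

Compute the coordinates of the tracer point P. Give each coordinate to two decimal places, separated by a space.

A=(0,0), D=(4.00,0)
B = A + 1.00·(cos2°, sin2°) = (0.9994, 0.0349)
|BD| = 3.0008
circle(B,4.00) ∩ circle(D,4.00): a=1.5004, h=3.7079
  candidates: C₊=(2.5428,3.7251) cross=11.127; C₋=(2.4566,-3.6902) cross=-11.127
  mode - wants cross < 0 → take C=(2.4566,-3.6902) (cross=-11.127)
ex = (C−B)/|BC| = (0.3643,-0.9313); ey = (0.9313,0.3643)
P = B + -0.77·ex + 2.71·ey = (3.2427,1.7392)

3.24 1.74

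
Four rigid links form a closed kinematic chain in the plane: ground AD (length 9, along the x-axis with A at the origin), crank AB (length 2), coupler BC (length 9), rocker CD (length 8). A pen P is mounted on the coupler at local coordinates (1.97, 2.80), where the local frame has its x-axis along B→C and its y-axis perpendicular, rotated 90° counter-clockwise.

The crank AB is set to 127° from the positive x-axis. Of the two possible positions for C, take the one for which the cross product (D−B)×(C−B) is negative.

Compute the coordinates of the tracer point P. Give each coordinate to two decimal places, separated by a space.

2.22 1.46

A=(0,0), D=(9.00,0)
B = A + 2.00·(cos127°, sin127°) = (-1.2036, 1.5973)
|BD| = 10.3279
circle(B,9.00) ∩ circle(D,8.00): a=5.9870, h=6.7198
  candidates: C₊=(5.7506,7.3103) cross=69.402; C₋=(3.6720,-5.9676) cross=-69.402
  mode - wants cross < 0 → take C=(3.6720,-5.9676) (cross=-69.402)
ex = (C−B)/|BC| = (0.5417,-0.8405); ey = (0.8405,0.5417)
P = B + 1.97·ex + 2.80·ey = (2.2171,1.4583)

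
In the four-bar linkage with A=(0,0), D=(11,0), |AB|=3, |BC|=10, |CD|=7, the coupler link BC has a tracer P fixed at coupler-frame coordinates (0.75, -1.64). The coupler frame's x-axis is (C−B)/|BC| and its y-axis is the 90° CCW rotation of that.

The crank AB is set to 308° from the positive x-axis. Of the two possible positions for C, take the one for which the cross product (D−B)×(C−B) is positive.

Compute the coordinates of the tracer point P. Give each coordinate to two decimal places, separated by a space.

3.63 -2.64

A=(0,0), D=(11.00,0)
B = A + 3.00·(cos308°, sin308°) = (1.8470, -2.3640)
|BD| = 9.4534
circle(B,10.00) ∩ circle(D,7.00): a=7.4241, h=6.6994
  candidates: C₊=(7.3599,5.9791) cross=63.332; C₋=(10.7106,-6.9940) cross=-63.332
  mode + wants cross > 0 → take C=(7.3599,5.9791) (cross=63.332)
ex = (C−B)/|BC| = (0.5513,0.8343); ey = (-0.8343,0.5513)
P = B + 0.75·ex + -1.64·ey = (3.6287,-2.6424)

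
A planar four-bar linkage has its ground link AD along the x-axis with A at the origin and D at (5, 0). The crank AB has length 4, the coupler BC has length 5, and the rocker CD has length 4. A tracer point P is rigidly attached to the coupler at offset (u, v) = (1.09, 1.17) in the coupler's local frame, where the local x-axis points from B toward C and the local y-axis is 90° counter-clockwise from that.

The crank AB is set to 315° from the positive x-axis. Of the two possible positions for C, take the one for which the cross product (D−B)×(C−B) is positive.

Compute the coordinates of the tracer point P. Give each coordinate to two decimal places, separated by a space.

1.42 -2.08

A=(0,0), D=(5.00,0)
B = A + 4.00·(cos315°, sin315°) = (2.8284, -2.8284)
|BD| = 3.5659
circle(B,5.00) ∩ circle(D,4.00): a=3.0449, h=3.9659
  candidates: C₊=(1.5370,2.0019) cross=14.142; C₋=(7.8284,-2.8284) cross=-14.142
  mode + wants cross > 0 → take C=(1.5370,2.0019) (cross=14.142)
ex = (C−B)/|BC| = (-0.2583,0.9661); ey = (-0.9661,-0.2583)
P = B + 1.09·ex + 1.17·ey = (1.4166,-2.0776)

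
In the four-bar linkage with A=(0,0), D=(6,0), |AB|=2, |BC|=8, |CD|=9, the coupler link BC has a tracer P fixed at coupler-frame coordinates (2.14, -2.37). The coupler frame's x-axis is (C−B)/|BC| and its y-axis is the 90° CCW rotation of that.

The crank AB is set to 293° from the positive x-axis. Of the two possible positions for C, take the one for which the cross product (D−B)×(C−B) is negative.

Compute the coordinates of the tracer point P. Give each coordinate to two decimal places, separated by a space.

-0.29 -4.85

A=(0,0), D=(6.00,0)
B = A + 2.00·(cos293°, sin293°) = (0.7815, -1.8410)
|BD| = 5.5338
circle(B,8.00) ∩ circle(D,9.00): a=1.2309, h=7.9047
  candidates: C₊=(-0.6876,6.0229) cross=43.743; C₋=(4.5720,-8.8860) cross=-43.743
  mode - wants cross < 0 → take C=(4.5720,-8.8860) (cross=-43.743)
ex = (C−B)/|BC| = (0.4738,-0.8806); ey = (0.8806,0.4738)
P = B + 2.14·ex + -2.37·ey = (-0.2916,-4.8485)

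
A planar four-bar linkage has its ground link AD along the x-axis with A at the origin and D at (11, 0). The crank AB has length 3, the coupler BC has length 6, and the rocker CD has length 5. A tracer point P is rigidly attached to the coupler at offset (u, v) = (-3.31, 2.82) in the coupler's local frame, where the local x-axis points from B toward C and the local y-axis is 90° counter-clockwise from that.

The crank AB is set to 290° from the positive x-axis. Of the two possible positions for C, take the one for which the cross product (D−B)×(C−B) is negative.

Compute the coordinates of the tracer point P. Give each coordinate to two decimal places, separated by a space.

A=(0,0), D=(11.00,0)
B = A + 3.00·(cos290°, sin290°) = (1.0261, -2.8191)
|BD| = 10.3647
circle(B,6.00) ∩ circle(D,5.00): a=5.7130, h=1.8335
  candidates: C₊=(6.0250,0.4992) cross=19.004; C₋=(7.0224,-3.0296) cross=-19.004
  mode - wants cross < 0 → take C=(7.0224,-3.0296) (cross=-19.004)
ex = (C−B)/|BC| = (0.9994,-0.0351); ey = (0.0351,0.9994)
P = B + -3.31·ex + 2.82·ey = (-2.1830,0.1153)

-2.18 0.12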